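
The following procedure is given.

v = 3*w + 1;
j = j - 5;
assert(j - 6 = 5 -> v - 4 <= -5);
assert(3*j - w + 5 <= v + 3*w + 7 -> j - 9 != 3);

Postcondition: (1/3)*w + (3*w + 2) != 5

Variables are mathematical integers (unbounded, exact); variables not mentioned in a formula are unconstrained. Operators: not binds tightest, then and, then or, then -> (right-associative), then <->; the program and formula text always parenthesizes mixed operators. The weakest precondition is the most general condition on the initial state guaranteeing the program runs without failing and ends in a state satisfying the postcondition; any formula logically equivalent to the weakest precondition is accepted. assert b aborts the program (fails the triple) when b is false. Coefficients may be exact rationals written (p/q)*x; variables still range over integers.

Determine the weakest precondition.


Working backward. After the program, the postcondition (1/3)*w + (3*w + 2) != 5 must hold; in canonical form it is (10/3)*w != 3.
Before assert 3*j - w + 5 <= v + 3*w + 7 -> j - 9 != 3: (3*j <= v + 4*w + 2 -> j != 12) and (10/3)*w != 3
Before assert j - 6 = 5 -> v - 4 <= -5: (j = 11 -> v <= -1) and (3*j <= v + 4*w + 2 -> j != 12) and (10/3)*w != 3
Before j := j - 5: (j = 16 -> v <= -1) and (3*j <= v + 4*w + 17 -> j != 17) and (10/3)*w != 3
Before v := 3*w + 1: (j = 16 -> 3*w <= -2) and (3*j <= 7*w + 18 -> j != 17) and (10/3)*w != 3
Answer: WP = (j = 16 -> 3*w <= -2) and (3*j <= 7*w + 18 -> j != 17) and (10/3)*w != 3


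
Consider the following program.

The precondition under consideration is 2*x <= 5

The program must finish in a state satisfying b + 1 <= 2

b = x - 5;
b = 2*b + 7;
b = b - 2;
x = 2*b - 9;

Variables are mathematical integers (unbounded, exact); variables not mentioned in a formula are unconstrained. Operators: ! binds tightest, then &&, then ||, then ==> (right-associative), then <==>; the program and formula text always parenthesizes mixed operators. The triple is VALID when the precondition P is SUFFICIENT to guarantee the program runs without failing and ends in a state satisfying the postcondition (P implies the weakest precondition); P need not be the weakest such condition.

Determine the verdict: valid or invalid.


Working backward. After the program, the postcondition b + 1 <= 2 must hold; in canonical form it is b <= 1.
Before x := 2*b - 9: b <= 1
Before b := b - 2: b <= 3
Before b := 2*b + 7: 2*b <= -4
Before b := x - 5: 2*x <= 6
The weakest precondition is 2*x <= 6.
Check whether 2*x <= 5 implies it.
Every state satisfying the precondition satisfies the weakest precondition: the implication holds.
Answer: valid


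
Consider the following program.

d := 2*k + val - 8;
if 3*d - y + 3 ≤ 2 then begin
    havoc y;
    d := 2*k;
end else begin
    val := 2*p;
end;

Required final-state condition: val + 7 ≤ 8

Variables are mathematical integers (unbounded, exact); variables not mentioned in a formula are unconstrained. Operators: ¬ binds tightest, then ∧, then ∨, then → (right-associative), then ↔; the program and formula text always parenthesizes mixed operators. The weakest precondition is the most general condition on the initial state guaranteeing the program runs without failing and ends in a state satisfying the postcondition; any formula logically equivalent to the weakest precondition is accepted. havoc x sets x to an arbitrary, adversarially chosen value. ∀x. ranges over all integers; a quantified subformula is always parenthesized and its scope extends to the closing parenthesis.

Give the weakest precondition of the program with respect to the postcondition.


Working backward. After the program, the postcondition val + 7 ≤ 8 must hold; in canonical form it is val ≤ 1.
Then branch requires val ≤ 1; else branch requires 2*p ≤ 1.
Before the if: (3*d ≤ y - 1 → val ≤ 1) ∧ ((¬(3*d ≤ y - 1)) → 2*p ≤ 1)
Before d := 2*k + val - 8: (6*k + 3*val ≤ y + 23 → val ≤ 1) ∧ ((¬(6*k + 3*val ≤ y + 23)) → 2*p ≤ 1)
Answer: WP = (6*k + 3*val ≤ y + 23 → val ≤ 1) ∧ ((¬(6*k + 3*val ≤ y + 23)) → 2*p ≤ 1)


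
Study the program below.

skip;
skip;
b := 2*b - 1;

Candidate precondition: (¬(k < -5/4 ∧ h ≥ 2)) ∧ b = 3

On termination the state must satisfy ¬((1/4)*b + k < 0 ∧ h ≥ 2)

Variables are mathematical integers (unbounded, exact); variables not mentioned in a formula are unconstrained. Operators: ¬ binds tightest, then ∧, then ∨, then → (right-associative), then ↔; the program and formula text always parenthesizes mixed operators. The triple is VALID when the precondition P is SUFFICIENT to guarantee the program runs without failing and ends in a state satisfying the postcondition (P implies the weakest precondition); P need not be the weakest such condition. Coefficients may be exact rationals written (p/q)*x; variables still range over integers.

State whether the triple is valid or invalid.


Working backward. After the program, ¬((1/4)*b + k < 0 ∧ h ≥ 2) must hold.
Before b := 2*b - 1: ¬((1/2)*b + k < 1/4 ∧ h ≥ 2)
Before skip: ¬((1/2)*b + k < 1/4 ∧ h ≥ 2)
Before skip: ¬((1/2)*b + k < 1/4 ∧ h ≥ 2)
The weakest precondition is ¬((1/2)*b + k < 1/4 ∧ h ≥ 2).
Check whether (¬(k < -5/4 ∧ h ≥ 2)) ∧ b = 3 implies it.
Every state satisfying the precondition satisfies the weakest precondition: the implication holds.
Answer: valid


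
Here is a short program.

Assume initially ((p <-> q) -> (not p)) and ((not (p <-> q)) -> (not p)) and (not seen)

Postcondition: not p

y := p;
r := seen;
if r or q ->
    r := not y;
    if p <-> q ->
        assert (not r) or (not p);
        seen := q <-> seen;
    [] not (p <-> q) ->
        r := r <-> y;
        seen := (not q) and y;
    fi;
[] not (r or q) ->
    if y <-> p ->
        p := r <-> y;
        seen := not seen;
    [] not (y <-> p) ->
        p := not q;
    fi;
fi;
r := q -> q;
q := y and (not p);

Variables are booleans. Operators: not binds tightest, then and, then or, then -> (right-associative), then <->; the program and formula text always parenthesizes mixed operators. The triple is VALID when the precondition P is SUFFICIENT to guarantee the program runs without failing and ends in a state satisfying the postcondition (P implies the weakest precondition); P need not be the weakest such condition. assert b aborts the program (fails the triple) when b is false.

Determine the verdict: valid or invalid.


Working backward. After the program, not p must hold.
Before q := y and (not p): not p
Before r := q -> q: not p
Then branch requires ((p <-> q) -> ((y or (not p)) and (not p))) and ((not (p <-> q)) -> (not p)); else branch requires ((y <-> p) -> (not (r <-> y))) and ((not (y <-> p)) -> q).
Before the if: ((r or q) -> (((p <-> q) -> ((y or (not p)) and (not p))) and ((not (p <-> q)) -> (not p)))) and ((not (r or q)) -> (((y <-> p) -> (not (r <-> y))) and ((not (y <-> p)) -> q)))
Before r := seen: ((seen or q) -> (((p <-> q) -> ((y or (not p)) and (not p))) and ((not (p <-> q)) -> (not p)))) and ((not (seen or q)) -> (((y <-> p) -> (not (seen <-> y))) and ((not (y <-> p)) -> q)))
Before y := p: ((seen or q) -> (((p <-> q) -> (not p)) and ((not (p <-> q)) -> (not p)))) and ((not (seen or q)) -> (not (seen <-> p)))
The weakest precondition is ((seen or q) -> (((p <-> q) -> (not p)) and ((not (p <-> q)) -> (not p)))) and ((not (seen or q)) -> (not (seen <-> p))).
Check whether ((p <-> q) -> (not p)) and ((not (p <-> q)) -> (not p)) and (not seen) implies it.
Countermodel: at the initial state p = false, q = false, seen = false, the precondition holds but the weakest precondition fails.
Answer: invalid


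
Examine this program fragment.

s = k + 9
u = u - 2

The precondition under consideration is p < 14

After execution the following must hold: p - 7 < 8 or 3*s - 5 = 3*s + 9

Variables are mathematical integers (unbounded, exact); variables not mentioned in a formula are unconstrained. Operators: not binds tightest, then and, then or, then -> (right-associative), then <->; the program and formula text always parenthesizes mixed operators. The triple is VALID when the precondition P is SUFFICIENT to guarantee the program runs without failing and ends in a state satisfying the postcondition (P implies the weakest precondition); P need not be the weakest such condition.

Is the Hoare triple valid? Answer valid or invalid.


Working backward. After the program, the postcondition p - 7 < 8 or 3*s - 5 = 3*s + 9 must hold; in canonical form it is p < 15.
Before u := u - 2: p < 15
Before s := k + 9: p < 15
The weakest precondition is p < 15.
Check whether p < 14 implies it.
Every state satisfying the precondition satisfies the weakest precondition: the implication holds.
Answer: valid


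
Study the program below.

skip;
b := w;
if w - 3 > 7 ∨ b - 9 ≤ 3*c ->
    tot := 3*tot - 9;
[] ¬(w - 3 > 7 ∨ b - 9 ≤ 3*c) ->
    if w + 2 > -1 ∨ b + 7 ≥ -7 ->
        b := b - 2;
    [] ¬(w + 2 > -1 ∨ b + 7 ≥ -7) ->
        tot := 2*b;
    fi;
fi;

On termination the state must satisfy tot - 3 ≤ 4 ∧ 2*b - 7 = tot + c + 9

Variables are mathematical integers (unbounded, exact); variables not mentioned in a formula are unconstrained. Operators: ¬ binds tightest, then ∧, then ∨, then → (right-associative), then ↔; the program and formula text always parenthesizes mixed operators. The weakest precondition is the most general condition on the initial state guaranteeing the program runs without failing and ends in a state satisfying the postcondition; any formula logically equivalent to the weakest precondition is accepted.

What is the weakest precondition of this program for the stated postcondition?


Working backward. After the program, the postcondition tot - 3 ≤ 4 ∧ 2*b - 7 = tot + c + 9 must hold; in canonical form it is tot ≤ 7 ∧ 2*b = c + tot + 16.
Then branch requires 3*tot ≤ 16 ∧ 2*b = c + 3*tot + 7; else branch requires ((w > -3 ∨ b ≥ -14) → (tot ≤ 7 ∧ 2*b = c + tot + 20)) ∧ ((¬(w > -3 ∨ b ≥ -14)) → (2*b ≤ 7 ∧ c = -16)).
Before the if: ((w > 10 ∨ b ≤ 3*c + 9) → (3*tot ≤ 16 ∧ 2*b = c + 3*tot + 7)) ∧ ((¬(w > 10 ∨ b ≤ 3*c + 9)) → (((w > -3 ∨ b ≥ -14) → (tot ≤ 7 ∧ 2*b = c + tot + 20)) ∧ ((¬(w > -3 ∨ b ≥ -14)) → (2*b ≤ 7 ∧ c = -16))))
Before b := w: ((w > 10 ∨ w ≤ 3*c + 9) → (3*tot ≤ 16 ∧ 2*w = c + 3*tot + 7)) ∧ ((¬(w > 10 ∨ w ≤ 3*c + 9)) → (((w > -3 ∨ w ≥ -14) → (tot ≤ 7 ∧ 2*w = c + tot + 20)) ∧ ((¬(w > -3 ∨ w ≥ -14)) → (2*w ≤ 7 ∧ c = -16))))
Before skip: ((w > 10 ∨ w ≤ 3*c + 9) → (3*tot ≤ 16 ∧ 2*w = c + 3*tot + 7)) ∧ ((¬(w > 10 ∨ w ≤ 3*c + 9)) → (((w > -3 ∨ w ≥ -14) → (tot ≤ 7 ∧ 2*w = c + tot + 20)) ∧ ((¬(w > -3 ∨ w ≥ -14)) → (2*w ≤ 7 ∧ c = -16))))
Answer: WP = ((w > 10 ∨ w ≤ 3*c + 9) → (3*tot ≤ 16 ∧ 2*w = c + 3*tot + 7)) ∧ ((¬(w > 10 ∨ w ≤ 3*c + 9)) → (((w > -3 ∨ w ≥ -14) → (tot ≤ 7 ∧ 2*w = c + tot + 20)) ∧ ((¬(w > -3 ∨ w ≥ -14)) → (2*w ≤ 7 ∧ c = -16))))


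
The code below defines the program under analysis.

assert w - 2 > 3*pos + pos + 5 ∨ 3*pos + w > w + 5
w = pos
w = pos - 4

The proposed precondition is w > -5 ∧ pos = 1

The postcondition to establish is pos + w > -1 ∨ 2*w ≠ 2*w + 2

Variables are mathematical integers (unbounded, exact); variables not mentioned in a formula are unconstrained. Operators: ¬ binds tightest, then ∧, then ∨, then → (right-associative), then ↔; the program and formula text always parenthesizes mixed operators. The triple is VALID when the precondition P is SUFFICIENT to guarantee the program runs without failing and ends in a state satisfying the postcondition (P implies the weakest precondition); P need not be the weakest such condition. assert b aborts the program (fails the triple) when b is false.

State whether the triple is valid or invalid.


Working backward. After the program, the postcondition pos + w > -1 ∨ 2*w ≠ 2*w + 2 must hold; in canonical form it is true.
Before w := pos - 4: true
Before w := pos: true
Before assert w - 2 > 3*pos + pos + 5 ∨ 3*pos + w > w + 5: w > 4*pos + 7 ∨ 3*pos > 5
The weakest precondition is w > 4*pos + 7 ∨ 3*pos > 5.
Check whether w > -5 ∧ pos = 1 implies it.
Countermodel: at the initial state pos = 1, w = -4, the precondition holds but the weakest precondition fails.
Answer: invalid


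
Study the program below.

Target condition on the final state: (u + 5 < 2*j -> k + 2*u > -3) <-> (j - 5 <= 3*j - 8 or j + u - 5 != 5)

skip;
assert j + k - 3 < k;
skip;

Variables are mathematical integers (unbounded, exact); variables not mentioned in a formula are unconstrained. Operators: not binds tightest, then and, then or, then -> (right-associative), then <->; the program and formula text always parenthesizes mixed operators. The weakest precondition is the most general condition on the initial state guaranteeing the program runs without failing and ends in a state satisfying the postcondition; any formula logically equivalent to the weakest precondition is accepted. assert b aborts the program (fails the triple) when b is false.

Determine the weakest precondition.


Working backward. After the program, the postcondition (u + 5 < 2*j -> k + 2*u > -3) <-> (j - 5 <= 3*j - 8 or j + u - 5 != 5) must hold; in canonical form it is (u < 2*j - 5 -> k + 2*u > -3) <-> (2*j >= 3 or j + u != 10).
Before skip: (u < 2*j - 5 -> k + 2*u > -3) <-> (2*j >= 3 or j + u != 10)
Before assert j + k - 3 < k: j < 3 and ((u < 2*j - 5 -> k + 2*u > -3) <-> (2*j >= 3 or j + u != 10))
Before skip: j < 3 and ((u < 2*j - 5 -> k + 2*u > -3) <-> (2*j >= 3 or j + u != 10))
Answer: WP = j < 3 and ((u < 2*j - 5 -> k + 2*u > -3) <-> (2*j >= 3 or j + u != 10))


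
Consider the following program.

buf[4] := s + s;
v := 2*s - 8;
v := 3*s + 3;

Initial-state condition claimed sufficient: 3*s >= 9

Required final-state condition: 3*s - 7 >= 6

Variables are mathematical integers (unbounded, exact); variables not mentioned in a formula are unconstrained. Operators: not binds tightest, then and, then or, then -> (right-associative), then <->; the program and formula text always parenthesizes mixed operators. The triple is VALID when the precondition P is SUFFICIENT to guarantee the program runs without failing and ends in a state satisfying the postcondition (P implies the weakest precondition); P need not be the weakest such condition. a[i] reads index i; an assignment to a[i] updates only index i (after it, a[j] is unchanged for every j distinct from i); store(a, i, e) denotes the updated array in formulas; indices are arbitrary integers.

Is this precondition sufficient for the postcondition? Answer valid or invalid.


Working backward. After the program, the postcondition 3*s - 7 >= 6 must hold; in canonical form it is 3*s >= 13.
Before v := 3*s + 3: 3*s >= 13
Before v := 2*s - 8: 3*s >= 13
Before buf[4] := s + s: 3*s >= 13
The weakest precondition is 3*s >= 13.
Check whether 3*s >= 9 implies it.
Countermodel: at the initial state s = 3, the precondition holds but the weakest precondition fails.
Answer: invalid


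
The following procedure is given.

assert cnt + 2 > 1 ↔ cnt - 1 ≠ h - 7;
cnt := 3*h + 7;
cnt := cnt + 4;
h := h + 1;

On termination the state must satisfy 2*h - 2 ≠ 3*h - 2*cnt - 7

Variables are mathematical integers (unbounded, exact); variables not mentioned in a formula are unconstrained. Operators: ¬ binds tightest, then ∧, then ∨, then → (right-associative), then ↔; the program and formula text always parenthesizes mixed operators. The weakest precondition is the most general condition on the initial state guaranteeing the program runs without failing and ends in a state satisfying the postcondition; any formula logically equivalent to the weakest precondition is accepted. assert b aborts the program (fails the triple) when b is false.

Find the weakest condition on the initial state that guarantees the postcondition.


Working backward. After the program, the postcondition 2*h - 2 ≠ 3*h - 2*cnt - 7 must hold; in canonical form it is 2*cnt ≠ h - 5.
Before h := h + 1: 2*cnt ≠ h - 4
Before cnt := cnt + 4: 2*cnt ≠ h - 12
Before cnt := 3*h + 7: 5*h ≠ -26
Before assert cnt + 2 > 1 ↔ cnt - 1 ≠ h - 7: (cnt > -1 ↔ cnt ≠ h - 6) ∧ 5*h ≠ -26
Answer: WP = (cnt > -1 ↔ cnt ≠ h - 6) ∧ 5*h ≠ -26


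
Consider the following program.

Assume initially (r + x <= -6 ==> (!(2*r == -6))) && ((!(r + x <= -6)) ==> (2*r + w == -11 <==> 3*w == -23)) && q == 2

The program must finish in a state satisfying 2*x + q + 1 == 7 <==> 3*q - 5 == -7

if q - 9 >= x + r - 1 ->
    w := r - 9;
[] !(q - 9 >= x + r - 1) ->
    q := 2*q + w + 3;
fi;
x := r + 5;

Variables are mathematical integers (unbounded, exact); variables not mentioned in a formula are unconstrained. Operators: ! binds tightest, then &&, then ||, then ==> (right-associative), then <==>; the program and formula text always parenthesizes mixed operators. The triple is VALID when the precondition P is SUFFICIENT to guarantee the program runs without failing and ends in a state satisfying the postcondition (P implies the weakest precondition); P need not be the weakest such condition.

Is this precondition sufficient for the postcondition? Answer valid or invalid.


Working backward. After the program, the postcondition 2*x + q + 1 == 7 <==> 3*q - 5 == -7 must hold; in canonical form it is q + 2*x == 6 <==> 3*q == -2.
Before x := r + 5: q + 2*r == -4 <==> 3*q == -2
Then branch requires q + 2*r == -4 <==> 3*q == -2; else branch requires 2*q + 2*r + w == -7 <==> 6*q + 3*w == -11.
Before the if: (q >= r + x + 8 ==> (q + 2*r == -4 <==> 3*q == -2)) && ((!(q >= r + x + 8)) ==> (2*q + 2*r + w == -7 <==> 6*q + 3*w == -11))
The weakest precondition is (q >= r + x + 8 ==> (q + 2*r == -4 <==> 3*q == -2)) && ((!(q >= r + x + 8)) ==> (2*q + 2*r + w == -7 <==> 6*q + 3*w == -11)).
Check whether (r + x <= -6 ==> (!(2*r == -6))) && ((!(r + x <= -6)) ==> (2*r + w == -11 <==> 3*w == -23)) && q == 2 implies it.
Every state satisfying the precondition satisfies the weakest precondition: the implication holds.
Answer: valid


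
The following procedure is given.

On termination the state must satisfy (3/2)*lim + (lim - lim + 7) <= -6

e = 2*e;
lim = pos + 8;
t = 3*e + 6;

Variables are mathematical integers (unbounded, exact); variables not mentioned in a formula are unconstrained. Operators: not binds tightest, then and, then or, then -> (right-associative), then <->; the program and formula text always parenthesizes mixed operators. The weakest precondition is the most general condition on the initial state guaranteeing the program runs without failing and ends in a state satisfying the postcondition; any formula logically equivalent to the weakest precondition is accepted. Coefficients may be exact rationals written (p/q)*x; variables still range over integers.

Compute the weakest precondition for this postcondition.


Working backward. After the program, the postcondition (3/2)*lim + (lim - lim + 7) <= -6 must hold; in canonical form it is (3/2)*lim <= -13.
Before t := 3*e + 6: (3/2)*lim <= -13
Before lim := pos + 8: (3/2)*pos <= -25
Before e := 2*e: (3/2)*pos <= -25
Answer: WP = (3/2)*pos <= -25


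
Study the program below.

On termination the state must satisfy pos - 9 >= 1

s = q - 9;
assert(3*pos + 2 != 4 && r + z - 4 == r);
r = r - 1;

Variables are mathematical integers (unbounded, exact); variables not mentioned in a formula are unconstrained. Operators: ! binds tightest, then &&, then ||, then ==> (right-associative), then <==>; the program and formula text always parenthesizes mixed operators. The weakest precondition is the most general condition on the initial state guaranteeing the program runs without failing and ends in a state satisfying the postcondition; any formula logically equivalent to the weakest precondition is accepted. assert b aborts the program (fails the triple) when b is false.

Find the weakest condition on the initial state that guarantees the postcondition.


Working backward. After the program, the postcondition pos - 9 >= 1 must hold; in canonical form it is pos >= 10.
Before r := r - 1: pos >= 10
Before assert 3*pos + 2 != 4 && r + z - 4 == r: 3*pos != 2 && z == 4 && pos >= 10
Before s := q - 9: 3*pos != 2 && z == 4 && pos >= 10
Answer: WP = 3*pos != 2 && z == 4 && pos >= 10


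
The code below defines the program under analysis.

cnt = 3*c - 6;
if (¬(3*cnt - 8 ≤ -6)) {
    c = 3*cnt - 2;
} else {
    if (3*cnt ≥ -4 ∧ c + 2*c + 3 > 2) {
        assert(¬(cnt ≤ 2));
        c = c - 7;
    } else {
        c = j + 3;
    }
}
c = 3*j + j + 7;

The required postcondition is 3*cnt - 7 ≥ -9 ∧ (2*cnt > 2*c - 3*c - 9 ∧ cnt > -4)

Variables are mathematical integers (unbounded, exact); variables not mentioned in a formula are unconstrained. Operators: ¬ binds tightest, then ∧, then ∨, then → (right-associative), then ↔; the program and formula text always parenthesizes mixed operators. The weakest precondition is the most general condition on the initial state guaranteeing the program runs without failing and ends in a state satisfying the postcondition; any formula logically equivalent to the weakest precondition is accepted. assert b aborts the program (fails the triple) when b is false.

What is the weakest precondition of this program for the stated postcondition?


Working backward. After the program, the postcondition 3*cnt - 7 ≥ -9 ∧ (2*cnt > 2*c - 3*c - 9 ∧ cnt > -4) must hold; in canonical form it is 3*cnt ≥ -2 ∧ c + 2*cnt > -9 ∧ cnt > -4.
Before c := 3*j + j + 7: 3*cnt ≥ -2 ∧ 2*cnt + 4*j > -16 ∧ cnt > -4
Then branch requires 3*cnt ≥ -2 ∧ 2*cnt + 4*j > -16 ∧ cnt > -4; else branch requires ((3*cnt ≥ -4 ∧ 3*c > -1) → ((¬(cnt ≤ 2)) ∧ 3*cnt ≥ -2 ∧ 2*cnt + 4*j > -16 ∧ cnt > -4)) ∧ ((¬(3*cnt ≥ -4 ∧ 3*c > -1)) → (3*cnt ≥ -2 ∧ 2*cnt + 4*j > -16 ∧ cnt > -4)).
Before the if: ((¬(3*cnt ≤ 2)) → (3*cnt ≥ -2 ∧ 2*cnt + 4*j > -16 ∧ cnt > -4)) ∧ (3*cnt ≤ 2 → (((3*cnt ≥ -4 ∧ 3*c > -1) → ((¬(cnt ≤ 2)) ∧ 3*cnt ≥ -2 ∧ 2*cnt + 4*j > -16 ∧ cnt > -4)) ∧ ((¬(3*cnt ≥ -4 ∧ 3*c > -1)) → (3*cnt ≥ -2 ∧ 2*cnt + 4*j > -16 ∧ cnt > -4))))
Before cnt := 3*c - 6: ((¬(9*c ≤ 20)) → (9*c ≥ 16 ∧ 6*c + 4*j > -4 ∧ 3*c > 2)) ∧ (9*c ≤ 20 → (((9*c ≥ 14 ∧ 3*c > -1) → ((¬(3*c ≤ 8)) ∧ 9*c ≥ 16 ∧ 6*c + 4*j > -4 ∧ 3*c > 2)) ∧ ((¬(9*c ≥ 14 ∧ 3*c > -1)) → (9*c ≥ 16 ∧ 6*c + 4*j > -4 ∧ 3*c > 2))))
Answer: WP = ((¬(9*c ≤ 20)) → (9*c ≥ 16 ∧ 6*c + 4*j > -4 ∧ 3*c > 2)) ∧ (9*c ≤ 20 → (((9*c ≥ 14 ∧ 3*c > -1) → ((¬(3*c ≤ 8)) ∧ 9*c ≥ 16 ∧ 6*c + 4*j > -4 ∧ 3*c > 2)) ∧ ((¬(9*c ≥ 14 ∧ 3*c > -1)) → (9*c ≥ 16 ∧ 6*c + 4*j > -4 ∧ 3*c > 2))))


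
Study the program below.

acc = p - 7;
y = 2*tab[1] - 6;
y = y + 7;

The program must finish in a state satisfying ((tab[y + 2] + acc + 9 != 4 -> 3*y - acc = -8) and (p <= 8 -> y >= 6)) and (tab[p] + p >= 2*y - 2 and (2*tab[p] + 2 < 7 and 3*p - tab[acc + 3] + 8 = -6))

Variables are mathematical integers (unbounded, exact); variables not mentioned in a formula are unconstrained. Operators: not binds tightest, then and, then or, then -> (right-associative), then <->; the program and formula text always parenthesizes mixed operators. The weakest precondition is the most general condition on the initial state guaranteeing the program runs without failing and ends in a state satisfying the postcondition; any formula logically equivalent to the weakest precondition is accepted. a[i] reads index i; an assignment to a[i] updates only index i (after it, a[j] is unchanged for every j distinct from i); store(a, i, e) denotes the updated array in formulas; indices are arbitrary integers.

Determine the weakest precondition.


Working backward. After the program, the postcondition ((tab[y + 2] + acc + 9 != 4 -> 3*y - acc = -8) and (p <= 8 -> y >= 6)) and (tab[p] + p >= 2*y - 2 and (2*tab[p] + 2 < 7 and 3*p - tab[acc + 3] + 8 = -6)) must hold; in canonical form it is (tab[y + 2] + acc != -5 -> 3*y = acc - 8) and (p <= 8 -> y >= 6) and tab[p] + p >= 2*y - 2 and 2*tab[p] < 5 and 3*p = tab[acc + 3] - 14.
Before y := y + 7: (tab[y + 9] + acc != -5 -> 3*y = acc - 29) and (p <= 8 -> y >= -1) and tab[p] + p >= 2*y + 12 and 2*tab[p] < 5 and 3*p = tab[acc + 3] - 14
Before y := 2*tab[1] - 6: (tab[2*tab[1] + 3] + acc != -5 -> 6*tab[1] = acc - 11) and (p <= 8 -> 2*tab[1] >= 5) and tab[p] + p >= 4*tab[1] and 2*tab[p] < 5 and 3*p = tab[acc + 3] - 14
Before acc := p - 7: (tab[2*tab[1] + 3] + p != 2 -> 6*tab[1] = p - 18) and (p <= 8 -> 2*tab[1] >= 5) and tab[p] + p >= 4*tab[1] and 2*tab[p] < 5 and 3*p = tab[p - 4] - 14
Answer: WP = (tab[2*tab[1] + 3] + p != 2 -> 6*tab[1] = p - 18) and (p <= 8 -> 2*tab[1] >= 5) and tab[p] + p >= 4*tab[1] and 2*tab[p] < 5 and 3*p = tab[p - 4] - 14


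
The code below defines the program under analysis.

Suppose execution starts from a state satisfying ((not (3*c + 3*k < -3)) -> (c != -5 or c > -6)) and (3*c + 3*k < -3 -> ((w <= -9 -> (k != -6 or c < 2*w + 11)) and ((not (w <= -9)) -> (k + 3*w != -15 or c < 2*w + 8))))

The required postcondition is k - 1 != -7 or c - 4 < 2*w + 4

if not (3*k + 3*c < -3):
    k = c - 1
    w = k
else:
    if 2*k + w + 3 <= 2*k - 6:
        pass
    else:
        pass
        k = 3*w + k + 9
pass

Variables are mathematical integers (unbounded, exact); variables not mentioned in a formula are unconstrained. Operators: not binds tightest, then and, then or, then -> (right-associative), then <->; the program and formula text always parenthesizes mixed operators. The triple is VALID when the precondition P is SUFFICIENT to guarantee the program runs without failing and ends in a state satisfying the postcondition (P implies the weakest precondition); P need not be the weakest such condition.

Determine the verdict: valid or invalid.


Working backward. After the program, the postcondition k - 1 != -7 or c - 4 < 2*w + 4 must hold; in canonical form it is k != -6 or c < 2*w + 8.
Before skip: k != -6 or c < 2*w + 8
Then branch requires c != -5 or c > -6; else branch requires (w <= -9 -> (k != -6 or c < 2*w + 8)) and ((not (w <= -9)) -> (k + 3*w != -15 or c < 2*w + 8)).
Before the if: ((not (3*c + 3*k < -3)) -> (c != -5 or c > -6)) and (3*c + 3*k < -3 -> ((w <= -9 -> (k != -6 or c < 2*w + 8)) and ((not (w <= -9)) -> (k + 3*w != -15 or c < 2*w + 8))))
The weakest precondition is ((not (3*c + 3*k < -3)) -> (c != -5 or c > -6)) and (3*c + 3*k < -3 -> ((w <= -9 -> (k != -6 or c < 2*w + 8)) and ((not (w <= -9)) -> (k + 3*w != -15 or c < 2*w + 8)))).
Check whether ((not (3*c + 3*k < -3)) -> (c != -5 or c > -6)) and (3*c + 3*k < -3 -> ((w <= -9 -> (k != -6 or c < 2*w + 11)) and ((not (w <= -9)) -> (k + 3*w != -15 or c < 2*w + 8)))) implies it.
Countermodel: at the initial state c = -8, k = -6, w = -9, the precondition holds but the weakest precondition fails.
Answer: invalid


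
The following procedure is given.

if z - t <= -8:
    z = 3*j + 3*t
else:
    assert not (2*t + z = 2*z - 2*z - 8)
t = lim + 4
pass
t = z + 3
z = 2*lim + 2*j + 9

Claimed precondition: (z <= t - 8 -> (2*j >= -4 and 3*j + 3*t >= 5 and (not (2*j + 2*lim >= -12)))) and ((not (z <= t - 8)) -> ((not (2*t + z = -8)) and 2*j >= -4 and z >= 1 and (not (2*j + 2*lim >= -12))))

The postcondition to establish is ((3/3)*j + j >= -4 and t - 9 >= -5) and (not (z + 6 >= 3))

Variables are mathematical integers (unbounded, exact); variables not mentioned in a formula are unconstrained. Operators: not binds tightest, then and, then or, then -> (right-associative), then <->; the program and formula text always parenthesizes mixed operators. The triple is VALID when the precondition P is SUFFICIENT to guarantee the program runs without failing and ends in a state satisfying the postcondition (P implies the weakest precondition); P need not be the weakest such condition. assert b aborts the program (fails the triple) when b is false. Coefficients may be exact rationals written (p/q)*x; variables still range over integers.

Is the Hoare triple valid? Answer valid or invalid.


Working backward. After the program, the postcondition ((3/3)*j + j >= -4 and t - 9 >= -5) and (not (z + 6 >= 3)) must hold; in canonical form it is 2*j >= -4 and t >= 4 and (not (z >= -3)).
Before z := 2*lim + 2*j + 9: 2*j >= -4 and t >= 4 and (not (2*j + 2*lim >= -12))
Before t := z + 3: 2*j >= -4 and z >= 1 and (not (2*j + 2*lim >= -12))
Before skip: 2*j >= -4 and z >= 1 and (not (2*j + 2*lim >= -12))
Before t := lim + 4: 2*j >= -4 and z >= 1 and (not (2*j + 2*lim >= -12))
Then branch requires 2*j >= -4 and 3*j + 3*t >= 1 and (not (2*j + 2*lim >= -12)); else branch requires (not (2*t + z = -8)) and 2*j >= -4 and z >= 1 and (not (2*j + 2*lim >= -12)).
Before the if: (z <= t - 8 -> (2*j >= -4 and 3*j + 3*t >= 1 and (not (2*j + 2*lim >= -12)))) and ((not (z <= t - 8)) -> ((not (2*t + z = -8)) and 2*j >= -4 and z >= 1 and (not (2*j + 2*lim >= -12))))
The weakest precondition is (z <= t - 8 -> (2*j >= -4 and 3*j + 3*t >= 1 and (not (2*j + 2*lim >= -12)))) and ((not (z <= t - 8)) -> ((not (2*t + z = -8)) and 2*j >= -4 and z >= 1 and (not (2*j + 2*lim >= -12)))).
Check whether (z <= t - 8 -> (2*j >= -4 and 3*j + 3*t >= 5 and (not (2*j + 2*lim >= -12)))) and ((not (z <= t - 8)) -> ((not (2*t + z = -8)) and 2*j >= -4 and z >= 1 and (not (2*j + 2*lim >= -12)))) implies it.
Every state satisfying the precondition satisfies the weakest precondition: the implication holds.
Answer: valid


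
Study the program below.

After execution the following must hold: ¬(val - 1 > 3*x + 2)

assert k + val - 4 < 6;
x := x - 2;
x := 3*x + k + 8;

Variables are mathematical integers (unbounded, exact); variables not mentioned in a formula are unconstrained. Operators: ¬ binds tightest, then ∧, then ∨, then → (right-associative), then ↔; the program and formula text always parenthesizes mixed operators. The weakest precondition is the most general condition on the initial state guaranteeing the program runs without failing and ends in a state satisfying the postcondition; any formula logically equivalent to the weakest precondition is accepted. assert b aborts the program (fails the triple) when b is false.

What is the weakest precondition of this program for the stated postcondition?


Working backward. After the program, the postcondition ¬(val - 1 > 3*x + 2) must hold; in canonical form it is ¬(val > 3*x + 3).
Before x := 3*x + k + 8: ¬(val > 3*k + 9*x + 27)
Before x := x - 2: ¬(val > 3*k + 9*x + 9)
Before assert k + val - 4 < 6: k + val < 10 ∧ (¬(val > 3*k + 9*x + 9))
Answer: WP = k + val < 10 ∧ (¬(val > 3*k + 9*x + 9))


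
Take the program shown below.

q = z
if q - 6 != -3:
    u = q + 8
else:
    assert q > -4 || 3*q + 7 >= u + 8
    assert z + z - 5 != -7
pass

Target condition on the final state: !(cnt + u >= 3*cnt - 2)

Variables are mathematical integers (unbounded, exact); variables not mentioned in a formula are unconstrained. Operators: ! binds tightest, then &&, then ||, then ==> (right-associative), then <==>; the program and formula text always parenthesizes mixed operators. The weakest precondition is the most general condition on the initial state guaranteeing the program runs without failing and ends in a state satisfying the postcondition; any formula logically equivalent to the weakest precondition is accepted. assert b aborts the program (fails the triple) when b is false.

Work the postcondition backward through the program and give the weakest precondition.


Working backward. After the program, the postcondition !(cnt + u >= 3*cnt - 2) must hold; in canonical form it is !(u >= 2*cnt - 2).
Before skip: !(u >= 2*cnt - 2)
Then branch requires !(q >= 2*cnt - 10); else branch requires (q > -4 || 3*q >= u + 1) && 2*z != -2 && (!(u >= 2*cnt - 2)).
Before the if: (q != 3 ==> (!(q >= 2*cnt - 10))) && ((!(q != 3)) ==> ((q > -4 || 3*q >= u + 1) && 2*z != -2 && (!(u >= 2*cnt - 2))))
Before q := z: (z != 3 ==> (!(z >= 2*cnt - 10))) && ((!(z != 3)) ==> ((z > -4 || 3*z >= u + 1) && 2*z != -2 && (!(u >= 2*cnt - 2))))
Answer: WP = (z != 3 ==> (!(z >= 2*cnt - 10))) && ((!(z != 3)) ==> ((z > -4 || 3*z >= u + 1) && 2*z != -2 && (!(u >= 2*cnt - 2))))


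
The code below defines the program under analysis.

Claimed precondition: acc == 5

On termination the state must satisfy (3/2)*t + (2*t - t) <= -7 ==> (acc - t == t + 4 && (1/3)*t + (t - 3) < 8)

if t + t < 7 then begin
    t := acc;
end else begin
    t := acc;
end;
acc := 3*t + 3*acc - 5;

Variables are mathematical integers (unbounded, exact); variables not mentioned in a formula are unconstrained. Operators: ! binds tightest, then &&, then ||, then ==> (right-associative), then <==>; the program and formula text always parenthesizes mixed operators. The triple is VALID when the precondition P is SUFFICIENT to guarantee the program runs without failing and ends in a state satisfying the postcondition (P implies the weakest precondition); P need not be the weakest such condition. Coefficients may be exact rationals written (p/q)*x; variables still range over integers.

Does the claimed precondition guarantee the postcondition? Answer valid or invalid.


Working backward. After the program, the postcondition (3/2)*t + (2*t - t) <= -7 ==> (acc - t == t + 4 && (1/3)*t + (t - 3) < 8) must hold; in canonical form it is (5/2)*t <= -7 ==> (acc == 2*t + 4 && (4/3)*t < 11).
Before acc := 3*t + 3*acc - 5: (5/2)*t <= -7 ==> (3*acc + t == 9 && (4/3)*t < 11)
Then branch requires (5/2)*acc <= -7 ==> (4*acc == 9 && (4/3)*acc < 11); else branch requires (5/2)*acc <= -7 ==> (4*acc == 9 && (4/3)*acc < 11).
Before the if: (2*t < 7 ==> ((5/2)*acc <= -7 ==> (4*acc == 9 && (4/3)*acc < 11))) && ((!(2*t < 7)) ==> ((5/2)*acc <= -7 ==> (4*acc == 9 && (4/3)*acc < 11)))
The weakest precondition is (2*t < 7 ==> ((5/2)*acc <= -7 ==> (4*acc == 9 && (4/3)*acc < 11))) && ((!(2*t < 7)) ==> ((5/2)*acc <= -7 ==> (4*acc == 9 && (4/3)*acc < 11))).
Check whether acc == 5 implies it.
Every state satisfying the precondition satisfies the weakest precondition: the implication holds.
Answer: valid


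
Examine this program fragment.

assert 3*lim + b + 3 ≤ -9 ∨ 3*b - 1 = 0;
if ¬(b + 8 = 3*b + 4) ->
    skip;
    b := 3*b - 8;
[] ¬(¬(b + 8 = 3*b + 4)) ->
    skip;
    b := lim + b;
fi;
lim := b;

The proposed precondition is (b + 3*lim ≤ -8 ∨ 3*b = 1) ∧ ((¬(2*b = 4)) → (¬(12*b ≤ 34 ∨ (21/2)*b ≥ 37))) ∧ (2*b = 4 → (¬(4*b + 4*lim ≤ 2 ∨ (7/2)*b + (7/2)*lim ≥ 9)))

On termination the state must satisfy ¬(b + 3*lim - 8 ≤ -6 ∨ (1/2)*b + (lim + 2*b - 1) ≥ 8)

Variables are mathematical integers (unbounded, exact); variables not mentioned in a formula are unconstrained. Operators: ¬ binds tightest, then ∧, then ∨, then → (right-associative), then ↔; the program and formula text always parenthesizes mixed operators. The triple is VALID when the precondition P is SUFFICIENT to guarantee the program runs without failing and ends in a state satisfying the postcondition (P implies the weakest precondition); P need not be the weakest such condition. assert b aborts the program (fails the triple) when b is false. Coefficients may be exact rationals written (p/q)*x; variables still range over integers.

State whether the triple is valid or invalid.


Working backward. After the program, the postcondition ¬(b + 3*lim - 8 ≤ -6 ∨ (1/2)*b + (lim + 2*b - 1) ≥ 8) must hold; in canonical form it is ¬(b + 3*lim ≤ 2 ∨ (5/2)*b + lim ≥ 9).
Before lim := b: ¬(4*b ≤ 2 ∨ (7/2)*b ≥ 9)
Then branch requires ¬(12*b ≤ 34 ∨ (21/2)*b ≥ 37); else branch requires ¬(4*b + 4*lim ≤ 2 ∨ (7/2)*b + (7/2)*lim ≥ 9).
Before the if: ((¬(2*b = 4)) → (¬(12*b ≤ 34 ∨ (21/2)*b ≥ 37))) ∧ (2*b = 4 → (¬(4*b + 4*lim ≤ 2 ∨ (7/2)*b + (7/2)*lim ≥ 9)))
Before assert 3*lim + b + 3 ≤ -9 ∨ 3*b - 1 = 0: (b + 3*lim ≤ -12 ∨ 3*b = 1) ∧ ((¬(2*b = 4)) → (¬(12*b ≤ 34 ∨ (21/2)*b ≥ 37))) ∧ (2*b = 4 → (¬(4*b + 4*lim ≤ 2 ∨ (7/2)*b + (7/2)*lim ≥ 9)))
The weakest precondition is (b + 3*lim ≤ -12 ∨ 3*b = 1) ∧ ((¬(2*b = 4)) → (¬(12*b ≤ 34 ∨ (21/2)*b ≥ 37))) ∧ (2*b = 4 → (¬(4*b + 4*lim ≤ 2 ∨ (7/2)*b + (7/2)*lim ≥ 9))).
Check whether (b + 3*lim ≤ -8 ∨ 3*b = 1) ∧ ((¬(2*b = 4)) → (¬(12*b ≤ 34 ∨ (21/2)*b ≥ 37))) ∧ (2*b = 4 → (¬(4*b + 4*lim ≤ 2 ∨ (7/2)*b + (7/2)*lim ≥ 9))) implies it.
Countermodel: at the initial state b = 3, lim = -4, the precondition holds but the weakest precondition fails.
Answer: invalid


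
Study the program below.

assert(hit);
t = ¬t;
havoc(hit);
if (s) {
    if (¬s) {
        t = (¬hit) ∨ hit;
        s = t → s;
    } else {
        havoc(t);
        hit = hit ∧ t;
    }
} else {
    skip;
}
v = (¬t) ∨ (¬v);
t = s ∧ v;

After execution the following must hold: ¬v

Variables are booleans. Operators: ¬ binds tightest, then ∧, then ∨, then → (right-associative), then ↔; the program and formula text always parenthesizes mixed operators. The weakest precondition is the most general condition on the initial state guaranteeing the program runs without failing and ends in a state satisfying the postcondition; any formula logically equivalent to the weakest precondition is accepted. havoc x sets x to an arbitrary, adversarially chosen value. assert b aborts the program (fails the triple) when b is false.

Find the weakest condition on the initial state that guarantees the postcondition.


Working backward. After the program, ¬v must hold.
Before t := s ∧ v: ¬v
Before v := (¬t) ∨ (¬v): ¬((¬t) ∨ (¬v))
Then branch requires ((¬s) → v) ∧ (¬s); else branch requires ¬((¬t) ∨ (¬v)).
Before the if: (s → (((¬s) → v) ∧ (¬s))) ∧ ((¬s) → (¬((¬t) ∨ (¬v))))
Before havoc hit: (s → (((¬s) → v) ∧ (¬s))) ∧ ((¬s) → (¬((¬t) ∨ (¬v))))
Before t := ¬t: (s → (((¬s) → v) ∧ (¬s))) ∧ ((¬s) → (¬(t ∨ (¬v))))
Before assert hit: hit ∧ (s → (((¬s) → v) ∧ (¬s))) ∧ ((¬s) → (¬(t ∨ (¬v))))
Answer: WP = hit ∧ (s → (((¬s) → v) ∧ (¬s))) ∧ ((¬s) → (¬(t ∨ (¬v))))


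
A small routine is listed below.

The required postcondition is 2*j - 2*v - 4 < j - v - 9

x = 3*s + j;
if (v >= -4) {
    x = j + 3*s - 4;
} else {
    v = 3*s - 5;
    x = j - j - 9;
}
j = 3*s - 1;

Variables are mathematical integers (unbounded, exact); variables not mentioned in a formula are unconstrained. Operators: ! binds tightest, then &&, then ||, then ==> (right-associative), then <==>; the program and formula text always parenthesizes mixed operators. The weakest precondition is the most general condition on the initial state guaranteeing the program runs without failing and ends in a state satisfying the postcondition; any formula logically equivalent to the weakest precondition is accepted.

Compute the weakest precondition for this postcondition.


Working backward. After the program, the postcondition 2*j - 2*v - 4 < j - v - 9 must hold; in canonical form it is j < v - 5.
Before j := 3*s - 1: 3*s < v - 4
Then branch requires 3*s < v - 4; else branch requires false.
Before the if: (v >= -4 ==> 3*s < v - 4) && v >= -4
Before x := 3*s + j: (v >= -4 ==> 3*s < v - 4) && v >= -4
Answer: WP = (v >= -4 ==> 3*s < v - 4) && v >= -4


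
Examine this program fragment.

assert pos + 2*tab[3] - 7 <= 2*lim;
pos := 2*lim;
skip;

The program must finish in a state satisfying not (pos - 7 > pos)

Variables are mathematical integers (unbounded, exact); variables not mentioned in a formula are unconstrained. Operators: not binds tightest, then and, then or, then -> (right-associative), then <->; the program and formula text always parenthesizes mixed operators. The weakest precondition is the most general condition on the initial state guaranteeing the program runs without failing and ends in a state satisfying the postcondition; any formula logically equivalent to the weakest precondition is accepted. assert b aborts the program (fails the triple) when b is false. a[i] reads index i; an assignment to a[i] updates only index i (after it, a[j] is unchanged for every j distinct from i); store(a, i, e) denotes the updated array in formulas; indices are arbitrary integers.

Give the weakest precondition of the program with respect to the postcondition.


Working backward. After the program, the postcondition not (pos - 7 > pos) must hold; in canonical form it is true.
Before skip: true
Before pos := 2*lim: true
Before assert pos + 2*tab[3] - 7 <= 2*lim: 2*tab[3] + pos <= 2*lim + 7
Answer: WP = 2*tab[3] + pos <= 2*lim + 7
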